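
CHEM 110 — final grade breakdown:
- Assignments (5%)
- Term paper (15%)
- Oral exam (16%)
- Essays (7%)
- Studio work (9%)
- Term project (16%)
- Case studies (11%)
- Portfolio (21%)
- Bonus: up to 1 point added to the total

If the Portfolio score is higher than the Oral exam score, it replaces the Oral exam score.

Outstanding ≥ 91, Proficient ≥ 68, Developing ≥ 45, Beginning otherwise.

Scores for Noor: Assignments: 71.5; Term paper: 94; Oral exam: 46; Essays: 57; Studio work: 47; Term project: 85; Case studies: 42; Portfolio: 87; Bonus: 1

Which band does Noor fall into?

Proficient

Portfolio (87) > Oral exam (46), so Oral exam counts as 87.
Weighted total:
  Assignments 71.5 × 0.05 = 3.575
  Term paper 94 × 0.15 = 14.1
  Oral exam 87 × 0.16 = 13.92
  Essays 57 × 0.07 = 3.99
  Studio work 47 × 0.09 = 4.23
  Term project 85 × 0.16 = 13.6
  Case studies 42 × 0.11 = 4.62
  Portfolio 87 × 0.21 = 18.27
Sum = 76.305
Bonus: 76.305 + 1 = 77.305
77.305 is ≥ 68 and < 91 → Proficient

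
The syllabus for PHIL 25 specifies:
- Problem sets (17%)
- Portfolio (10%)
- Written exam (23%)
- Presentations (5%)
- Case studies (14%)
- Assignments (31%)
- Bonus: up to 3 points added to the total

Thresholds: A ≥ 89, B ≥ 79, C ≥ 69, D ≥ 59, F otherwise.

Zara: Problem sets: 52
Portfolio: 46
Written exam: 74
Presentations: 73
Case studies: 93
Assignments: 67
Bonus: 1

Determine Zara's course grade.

D

Weighted total:
  Problem sets 52 × 0.17 = 8.84
  Portfolio 46 × 0.1 = 4.6
  Written exam 74 × 0.23 = 17.02
  Presentations 73 × 0.05 = 3.65
  Case studies 93 × 0.14 = 13.02
  Assignments 67 × 0.31 = 20.77
Sum = 67.9
Bonus: 67.9 + 1 = 68.9
68.9 is ≥ 59 and < 69 → D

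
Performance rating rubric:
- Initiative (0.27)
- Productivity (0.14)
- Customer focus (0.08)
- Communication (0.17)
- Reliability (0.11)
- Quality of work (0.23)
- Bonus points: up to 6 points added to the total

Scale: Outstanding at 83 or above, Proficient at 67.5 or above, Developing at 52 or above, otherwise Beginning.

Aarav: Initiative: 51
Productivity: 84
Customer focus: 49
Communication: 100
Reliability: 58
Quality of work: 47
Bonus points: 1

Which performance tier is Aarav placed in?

Developing

Weighted total:
  Initiative 51 × 0.27 = 13.77
  Productivity 84 × 0.14 = 11.76
  Customer focus 49 × 0.08 = 3.92
  Communication 100 × 0.17 = 17
  Reliability 58 × 0.11 = 6.38
  Quality of work 47 × 0.23 = 10.81
Sum = 63.64
Bonus points: 63.64 + 1 = 64.64
64.64 is ≥ 52 and < 67.5 → Developing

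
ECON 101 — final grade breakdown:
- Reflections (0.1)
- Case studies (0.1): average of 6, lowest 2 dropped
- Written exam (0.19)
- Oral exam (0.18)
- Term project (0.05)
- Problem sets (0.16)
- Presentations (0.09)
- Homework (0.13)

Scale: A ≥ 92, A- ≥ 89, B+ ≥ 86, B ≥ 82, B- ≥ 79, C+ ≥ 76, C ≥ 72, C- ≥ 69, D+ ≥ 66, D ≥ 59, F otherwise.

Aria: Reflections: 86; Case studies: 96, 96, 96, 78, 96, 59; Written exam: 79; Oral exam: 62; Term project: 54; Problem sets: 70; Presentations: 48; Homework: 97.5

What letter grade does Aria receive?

C

Case studies: drop 59, 78 → average of remaining 4 = 384/4 = 96
Weighted total:
  Reflections 86 × 0.1 = 8.6
  Case studies 96 × 0.1 = 9.6
  Written exam 79 × 0.19 = 15.01
  Oral exam 62 × 0.18 = 11.16
  Term project 54 × 0.05 = 2.7
  Problem sets 70 × 0.16 = 11.2
  Presentations 48 × 0.09 = 4.32
  Homework 97.5 × 0.13 = 12.675
Sum = 75.265
75.265 is ≥ 72 and < 76 → C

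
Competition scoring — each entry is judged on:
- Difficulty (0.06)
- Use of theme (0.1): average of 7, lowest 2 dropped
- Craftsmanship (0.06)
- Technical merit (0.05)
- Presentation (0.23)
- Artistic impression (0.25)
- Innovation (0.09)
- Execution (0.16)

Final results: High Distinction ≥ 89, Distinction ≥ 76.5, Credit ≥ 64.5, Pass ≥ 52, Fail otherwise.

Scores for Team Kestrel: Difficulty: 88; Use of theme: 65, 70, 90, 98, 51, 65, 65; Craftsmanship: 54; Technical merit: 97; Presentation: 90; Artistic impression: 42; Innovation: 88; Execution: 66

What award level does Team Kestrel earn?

Use of theme: drop 51, 65 → average of remaining 5 = 388/5 = 77.6
Weighted total:
  Difficulty 88 × 0.06 = 5.28
  Use of theme 77.6 × 0.1 = 7.76
  Craftsmanship 54 × 0.06 = 3.24
  Technical merit 97 × 0.05 = 4.85
  Presentation 90 × 0.23 = 20.7
  Artistic impression 42 × 0.25 = 10.5
  Innovation 88 × 0.09 = 7.92
  Execution 66 × 0.16 = 10.56
Sum = 70.81
70.81 is ≥ 64.5 and < 76.5 → Credit

Credit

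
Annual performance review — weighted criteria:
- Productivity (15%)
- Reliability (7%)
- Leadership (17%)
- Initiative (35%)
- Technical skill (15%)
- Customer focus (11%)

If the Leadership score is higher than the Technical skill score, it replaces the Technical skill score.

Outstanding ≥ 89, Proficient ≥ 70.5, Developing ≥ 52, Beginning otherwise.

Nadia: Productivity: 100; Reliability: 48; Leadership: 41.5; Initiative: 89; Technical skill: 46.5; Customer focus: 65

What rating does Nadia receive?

Proficient

Leadership (41.5) ≤ Technical skill (46.5), so Technical skill stays at 46.5.
Weighted total:
  Productivity 100 × 0.15 = 15
  Reliability 48 × 0.07 = 3.36
  Leadership 41.5 × 0.17 = 7.055
  Initiative 89 × 0.35 = 31.15
  Technical skill 46.5 × 0.15 = 6.975
  Customer focus 65 × 0.11 = 7.15
Sum = 70.69
70.69 is ≥ 70.5 and < 89 → Proficient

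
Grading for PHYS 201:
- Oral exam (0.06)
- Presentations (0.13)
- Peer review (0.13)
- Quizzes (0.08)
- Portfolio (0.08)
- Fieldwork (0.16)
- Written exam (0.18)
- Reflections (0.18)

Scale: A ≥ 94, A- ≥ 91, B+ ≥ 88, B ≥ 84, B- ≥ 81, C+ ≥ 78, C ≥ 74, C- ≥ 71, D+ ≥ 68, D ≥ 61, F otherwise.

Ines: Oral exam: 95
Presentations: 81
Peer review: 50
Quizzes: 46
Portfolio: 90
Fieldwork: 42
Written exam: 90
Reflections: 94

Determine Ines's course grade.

Weighted total:
  Oral exam 95 × 0.06 = 5.7
  Presentations 81 × 0.13 = 10.53
  Peer review 50 × 0.13 = 6.5
  Quizzes 46 × 0.08 = 3.68
  Portfolio 90 × 0.08 = 7.2
  Fieldwork 42 × 0.16 = 6.72
  Written exam 90 × 0.18 = 16.2
  Reflections 94 × 0.18 = 16.92
Sum = 73.45
73.45 is ≥ 71 and < 74 → C-

C-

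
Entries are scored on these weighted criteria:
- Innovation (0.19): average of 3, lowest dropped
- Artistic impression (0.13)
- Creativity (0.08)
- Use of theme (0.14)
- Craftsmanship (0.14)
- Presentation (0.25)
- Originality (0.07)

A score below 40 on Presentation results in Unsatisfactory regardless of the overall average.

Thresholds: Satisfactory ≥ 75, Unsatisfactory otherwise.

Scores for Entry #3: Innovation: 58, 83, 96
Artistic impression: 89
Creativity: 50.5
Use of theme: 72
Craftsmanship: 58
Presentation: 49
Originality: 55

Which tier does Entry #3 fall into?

Innovation: drop 58 → average of remaining 2 = 179/2 = 89.5
Presentation score 49 ≥ 40: minimum met.
Weighted total:
  Innovation 89.5 × 0.19 = 17.005
  Artistic impression 89 × 0.13 = 11.57
  Creativity 50.5 × 0.08 = 4.04
  Use of theme 72 × 0.14 = 10.08
  Craftsmanship 58 × 0.14 = 8.12
  Presentation 49 × 0.25 = 12.25
  Originality 55 × 0.07 = 3.85
Sum = 66.915
66.915 < 75 → Unsatisfactory

Unsatisfactory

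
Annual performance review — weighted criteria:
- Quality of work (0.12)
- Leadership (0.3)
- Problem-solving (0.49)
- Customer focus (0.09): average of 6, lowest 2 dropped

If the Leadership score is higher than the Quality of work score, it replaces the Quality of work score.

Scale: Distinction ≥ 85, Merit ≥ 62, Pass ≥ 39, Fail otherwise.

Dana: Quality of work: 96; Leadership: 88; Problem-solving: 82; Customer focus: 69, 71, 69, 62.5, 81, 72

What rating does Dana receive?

Customer focus: drop 62.5, 69 → average of remaining 4 = 293/4 = 73.25
Leadership (88) ≤ Quality of work (96), so Quality of work stays at 96.
Weighted total:
  Quality of work 96 × 0.12 = 11.52
  Leadership 88 × 0.3 = 26.4
  Problem-solving 82 × 0.49 = 40.18
  Customer focus 73.25 × 0.09 = 6.5925
Sum = 84.6925
84.6925 is ≥ 62 and < 85 → Merit

Merit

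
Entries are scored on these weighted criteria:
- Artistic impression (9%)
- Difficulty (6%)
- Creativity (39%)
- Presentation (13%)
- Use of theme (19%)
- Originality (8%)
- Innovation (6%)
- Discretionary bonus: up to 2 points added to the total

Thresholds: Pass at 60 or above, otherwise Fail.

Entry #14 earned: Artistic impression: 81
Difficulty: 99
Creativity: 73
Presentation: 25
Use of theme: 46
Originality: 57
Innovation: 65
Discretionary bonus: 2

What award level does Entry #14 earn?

Weighted total:
  Artistic impression 81 × 0.09 = 7.29
  Difficulty 99 × 0.06 = 5.94
  Creativity 73 × 0.39 = 28.47
  Presentation 25 × 0.13 = 3.25
  Use of theme 46 × 0.19 = 8.74
  Originality 57 × 0.08 = 4.56
  Innovation 65 × 0.06 = 3.9
Sum = 62.15
Discretionary bonus: 62.15 + 2 = 64.15
64.15 ≥ 60 → Pass

Pass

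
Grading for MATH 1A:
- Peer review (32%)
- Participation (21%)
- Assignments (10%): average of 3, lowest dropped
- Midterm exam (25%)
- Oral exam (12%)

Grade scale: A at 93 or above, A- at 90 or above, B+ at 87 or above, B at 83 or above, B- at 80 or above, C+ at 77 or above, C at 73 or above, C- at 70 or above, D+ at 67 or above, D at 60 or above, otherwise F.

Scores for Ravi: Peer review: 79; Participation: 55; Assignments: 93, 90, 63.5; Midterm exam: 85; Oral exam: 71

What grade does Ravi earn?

C

Assignments: drop 63.5 → average of remaining 2 = 183/2 = 91.5
Weighted total:
  Peer review 79 × 0.32 = 25.28
  Participation 55 × 0.21 = 11.55
  Assignments 91.5 × 0.1 = 9.15
  Midterm exam 85 × 0.25 = 21.25
  Oral exam 71 × 0.12 = 8.52
Sum = 75.75
75.75 is ≥ 73 and < 77 → C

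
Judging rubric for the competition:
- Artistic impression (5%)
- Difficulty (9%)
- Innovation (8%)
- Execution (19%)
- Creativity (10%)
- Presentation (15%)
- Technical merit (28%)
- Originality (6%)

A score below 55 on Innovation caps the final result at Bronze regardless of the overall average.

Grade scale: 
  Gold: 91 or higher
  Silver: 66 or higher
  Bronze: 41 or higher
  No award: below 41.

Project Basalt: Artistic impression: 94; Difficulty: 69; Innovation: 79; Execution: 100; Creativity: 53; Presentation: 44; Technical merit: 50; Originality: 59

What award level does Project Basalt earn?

Innovation score 79 ≥ 55: minimum met.
Weighted total:
  Artistic impression 94 × 0.05 = 4.7
  Difficulty 69 × 0.09 = 6.21
  Innovation 79 × 0.08 = 6.32
  Execution 100 × 0.19 = 19
  Creativity 53 × 0.1 = 5.3
  Presentation 44 × 0.15 = 6.6
  Technical merit 50 × 0.28 = 14
  Originality 59 × 0.06 = 3.54
Sum = 65.67
65.67 is ≥ 41 and < 66 → Bronze

Bronze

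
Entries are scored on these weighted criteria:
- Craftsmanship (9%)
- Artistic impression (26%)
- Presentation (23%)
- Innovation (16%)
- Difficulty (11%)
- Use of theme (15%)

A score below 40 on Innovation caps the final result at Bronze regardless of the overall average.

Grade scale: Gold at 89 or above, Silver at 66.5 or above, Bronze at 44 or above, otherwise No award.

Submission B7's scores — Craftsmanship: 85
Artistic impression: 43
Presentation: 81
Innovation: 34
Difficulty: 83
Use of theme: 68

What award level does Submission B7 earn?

Innovation score 34 < 40: minimum not met.
Weighted total:
  Craftsmanship 85 × 0.09 = 7.65
  Artistic impression 43 × 0.26 = 11.18
  Presentation 81 × 0.23 = 18.63
  Innovation 34 × 0.16 = 5.44
  Difficulty 83 × 0.11 = 9.13
  Use of theme 68 × 0.15 = 10.2
Sum = 62.23
62.23 would be Bronze; cap at Bronze applies → Bronze.

Bronze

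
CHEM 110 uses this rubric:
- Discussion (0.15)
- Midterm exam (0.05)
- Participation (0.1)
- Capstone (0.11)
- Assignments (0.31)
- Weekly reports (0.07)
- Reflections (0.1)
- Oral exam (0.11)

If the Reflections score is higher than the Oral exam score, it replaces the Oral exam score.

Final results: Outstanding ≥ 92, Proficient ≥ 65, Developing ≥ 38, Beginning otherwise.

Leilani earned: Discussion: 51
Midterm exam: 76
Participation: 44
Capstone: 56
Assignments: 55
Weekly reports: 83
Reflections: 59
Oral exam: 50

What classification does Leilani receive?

Developing

Reflections (59) > Oral exam (50), so Oral exam counts as 59.
Weighted total:
  Discussion 51 × 0.15 = 7.65
  Midterm exam 76 × 0.05 = 3.8
  Participation 44 × 0.1 = 4.4
  Capstone 56 × 0.11 = 6.16
  Assignments 55 × 0.31 = 17.05
  Weekly reports 83 × 0.07 = 5.81
  Reflections 59 × 0.1 = 5.9
  Oral exam 59 × 0.11 = 6.49
Sum = 57.26
57.26 is ≥ 38 and < 65 → Developing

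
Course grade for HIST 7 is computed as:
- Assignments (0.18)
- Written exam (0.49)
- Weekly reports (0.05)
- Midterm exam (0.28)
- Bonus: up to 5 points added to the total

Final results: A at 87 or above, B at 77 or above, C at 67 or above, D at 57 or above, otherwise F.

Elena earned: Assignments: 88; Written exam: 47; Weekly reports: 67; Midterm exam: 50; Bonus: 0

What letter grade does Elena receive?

Weighted total:
  Assignments 88 × 0.18 = 15.84
  Written exam 47 × 0.49 = 23.03
  Weekly reports 67 × 0.05 = 3.35
  Midterm exam 50 × 0.28 = 14
Sum = 56.22
Bonus: 56.22 + 0 = 56.22
56.22 < 57 → F

F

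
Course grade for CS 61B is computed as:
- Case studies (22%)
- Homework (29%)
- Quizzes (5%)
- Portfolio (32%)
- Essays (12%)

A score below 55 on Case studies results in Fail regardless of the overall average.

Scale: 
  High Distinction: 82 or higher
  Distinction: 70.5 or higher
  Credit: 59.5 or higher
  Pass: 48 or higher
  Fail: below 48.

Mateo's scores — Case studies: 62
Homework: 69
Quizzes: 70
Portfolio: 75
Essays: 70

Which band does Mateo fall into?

Case studies score 62 ≥ 55: minimum met.
Weighted total:
  Case studies 62 × 0.22 = 13.64
  Homework 69 × 0.29 = 20.01
  Quizzes 70 × 0.05 = 3.5
  Portfolio 75 × 0.32 = 24
  Essays 70 × 0.12 = 8.4
Sum = 69.55
69.55 is ≥ 59.5 and < 70.5 → Credit

Credit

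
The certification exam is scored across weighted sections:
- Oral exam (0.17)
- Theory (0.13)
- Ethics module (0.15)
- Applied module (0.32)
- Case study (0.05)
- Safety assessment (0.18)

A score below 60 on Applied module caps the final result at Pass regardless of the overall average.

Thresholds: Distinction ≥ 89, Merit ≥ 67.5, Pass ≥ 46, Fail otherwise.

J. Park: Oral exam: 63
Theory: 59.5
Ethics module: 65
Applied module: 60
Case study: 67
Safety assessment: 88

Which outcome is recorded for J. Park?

Applied module score 60 ≥ 60: minimum met.
Weighted total:
  Oral exam 63 × 0.17 = 10.71
  Theory 59.5 × 0.13 = 7.735
  Ethics module 65 × 0.15 = 9.75
  Applied module 60 × 0.32 = 19.2
  Case study 67 × 0.05 = 3.35
  Safety assessment 88 × 0.18 = 15.84
Sum = 66.585
66.585 is ≥ 46 and < 67.5 → Pass

Pass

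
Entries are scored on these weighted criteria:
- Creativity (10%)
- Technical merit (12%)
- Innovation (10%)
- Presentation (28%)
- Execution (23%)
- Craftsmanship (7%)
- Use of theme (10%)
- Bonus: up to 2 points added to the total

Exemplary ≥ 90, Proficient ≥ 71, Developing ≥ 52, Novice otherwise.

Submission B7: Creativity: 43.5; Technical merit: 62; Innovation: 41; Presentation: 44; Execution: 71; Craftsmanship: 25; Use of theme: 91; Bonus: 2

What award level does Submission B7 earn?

Weighted total:
  Creativity 43.5 × 0.1 = 4.35
  Technical merit 62 × 0.12 = 7.44
  Innovation 41 × 0.1 = 4.1
  Presentation 44 × 0.28 = 12.32
  Execution 71 × 0.23 = 16.33
  Craftsmanship 25 × 0.07 = 1.75
  Use of theme 91 × 0.1 = 9.1
Sum = 55.39
Bonus: 55.39 + 2 = 57.39
57.39 is ≥ 52 and < 71 → Developing

Developing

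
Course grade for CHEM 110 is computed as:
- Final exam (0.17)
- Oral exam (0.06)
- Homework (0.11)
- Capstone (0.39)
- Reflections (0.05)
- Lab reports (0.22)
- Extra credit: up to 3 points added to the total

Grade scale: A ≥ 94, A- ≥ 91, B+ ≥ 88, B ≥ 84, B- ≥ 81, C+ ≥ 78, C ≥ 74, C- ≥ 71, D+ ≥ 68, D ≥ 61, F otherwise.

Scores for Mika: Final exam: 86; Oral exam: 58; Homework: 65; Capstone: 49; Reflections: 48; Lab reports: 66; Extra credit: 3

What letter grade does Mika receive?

D

Weighted total:
  Final exam 86 × 0.17 = 14.62
  Oral exam 58 × 0.06 = 3.48
  Homework 65 × 0.11 = 7.15
  Capstone 49 × 0.39 = 19.11
  Reflections 48 × 0.05 = 2.4
  Lab reports 66 × 0.22 = 14.52
Sum = 61.28
Extra credit: 61.28 + 3 = 64.28
64.28 is ≥ 61 and < 68 → D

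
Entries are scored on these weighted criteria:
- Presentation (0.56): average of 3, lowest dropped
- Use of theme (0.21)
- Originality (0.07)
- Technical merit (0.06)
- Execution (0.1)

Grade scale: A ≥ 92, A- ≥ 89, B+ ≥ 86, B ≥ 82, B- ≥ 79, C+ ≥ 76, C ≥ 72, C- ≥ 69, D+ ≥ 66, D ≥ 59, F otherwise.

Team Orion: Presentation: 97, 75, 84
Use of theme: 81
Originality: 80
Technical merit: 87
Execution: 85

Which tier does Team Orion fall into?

B+

Presentation: drop 75 → average of remaining 2 = 181/2 = 90.5
Weighted total:
  Presentation 90.5 × 0.56 = 50.68
  Use of theme 81 × 0.21 = 17.01
  Originality 80 × 0.07 = 5.6
  Technical merit 87 × 0.06 = 5.22
  Execution 85 × 0.1 = 8.5
Sum = 87.01
87.01 is ≥ 86 and < 89 → B+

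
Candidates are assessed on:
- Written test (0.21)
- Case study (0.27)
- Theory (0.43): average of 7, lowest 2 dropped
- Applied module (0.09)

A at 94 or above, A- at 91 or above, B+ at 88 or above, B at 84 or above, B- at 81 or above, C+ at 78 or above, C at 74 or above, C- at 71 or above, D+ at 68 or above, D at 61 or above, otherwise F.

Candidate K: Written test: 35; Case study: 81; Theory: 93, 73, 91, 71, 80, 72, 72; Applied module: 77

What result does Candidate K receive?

Theory: drop 71, 72 → average of remaining 5 = 409/5 = 81.8
Weighted total:
  Written test 35 × 0.21 = 7.35
  Case study 81 × 0.27 = 21.87
  Theory 81.8 × 0.43 = 35.174
  Applied module 77 × 0.09 = 6.93
Sum = 71.324
71.324 is ≥ 71 and < 74 → C-

C-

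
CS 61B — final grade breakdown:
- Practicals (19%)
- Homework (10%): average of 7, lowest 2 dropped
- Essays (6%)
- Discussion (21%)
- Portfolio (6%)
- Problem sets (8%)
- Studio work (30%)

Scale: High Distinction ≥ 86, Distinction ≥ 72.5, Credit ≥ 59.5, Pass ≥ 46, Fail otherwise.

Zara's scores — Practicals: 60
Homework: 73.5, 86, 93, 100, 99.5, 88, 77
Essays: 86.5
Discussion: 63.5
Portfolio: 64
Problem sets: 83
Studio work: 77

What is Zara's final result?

Homework: drop 73.5, 77 → average of remaining 5 = 466.5/5 = 93.3
Weighted total:
  Practicals 60 × 0.19 = 11.4
  Homework 93.3 × 0.1 = 9.33
  Essays 86.5 × 0.06 = 5.19
  Discussion 63.5 × 0.21 = 13.335
  Portfolio 64 × 0.06 = 3.84
  Problem sets 83 × 0.08 = 6.64
  Studio work 77 × 0.3 = 23.1
Sum = 72.835
72.835 is ≥ 72.5 and < 86 → Distinction

Distinction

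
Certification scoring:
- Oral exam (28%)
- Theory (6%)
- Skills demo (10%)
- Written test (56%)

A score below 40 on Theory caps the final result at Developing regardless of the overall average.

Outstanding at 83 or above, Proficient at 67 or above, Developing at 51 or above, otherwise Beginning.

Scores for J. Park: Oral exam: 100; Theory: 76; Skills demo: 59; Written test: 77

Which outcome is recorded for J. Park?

Proficient

Theory score 76 ≥ 40: minimum met.
Weighted total:
  Oral exam 100 × 0.28 = 28
  Theory 76 × 0.06 = 4.56
  Skills demo 59 × 0.1 = 5.9
  Written test 77 × 0.56 = 43.12
Sum = 81.58
81.58 is ≥ 67 and < 83 → Proficient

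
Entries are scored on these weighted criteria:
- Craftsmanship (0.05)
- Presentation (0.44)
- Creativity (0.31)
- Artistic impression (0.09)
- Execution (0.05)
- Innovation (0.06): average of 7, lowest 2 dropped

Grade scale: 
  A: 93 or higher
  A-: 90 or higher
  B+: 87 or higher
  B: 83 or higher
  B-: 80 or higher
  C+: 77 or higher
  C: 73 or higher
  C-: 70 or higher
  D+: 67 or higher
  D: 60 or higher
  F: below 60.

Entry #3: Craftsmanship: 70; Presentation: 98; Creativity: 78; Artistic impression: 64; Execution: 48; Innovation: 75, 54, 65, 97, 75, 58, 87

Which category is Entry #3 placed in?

B

Innovation: drop 54, 58 → average of remaining 5 = 399/5 = 79.8
Weighted total:
  Craftsmanship 70 × 0.05 = 3.5
  Presentation 98 × 0.44 = 43.12
  Creativity 78 × 0.31 = 24.18
  Artistic impression 64 × 0.09 = 5.76
  Execution 48 × 0.05 = 2.4
  Innovation 79.8 × 0.06 = 4.788
Sum = 83.748
83.748 is ≥ 83 and < 87 → B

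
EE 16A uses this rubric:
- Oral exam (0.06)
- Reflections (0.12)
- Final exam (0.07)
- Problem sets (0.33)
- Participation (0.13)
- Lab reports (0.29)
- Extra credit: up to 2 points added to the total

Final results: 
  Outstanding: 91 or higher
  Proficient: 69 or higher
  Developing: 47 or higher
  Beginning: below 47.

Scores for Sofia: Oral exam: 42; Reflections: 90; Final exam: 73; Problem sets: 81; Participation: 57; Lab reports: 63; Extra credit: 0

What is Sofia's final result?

Weighted total:
  Oral exam 42 × 0.06 = 2.52
  Reflections 90 × 0.12 = 10.8
  Final exam 73 × 0.07 = 5.11
  Problem sets 81 × 0.33 = 26.73
  Participation 57 × 0.13 = 7.41
  Lab reports 63 × 0.29 = 18.27
Sum = 70.84
Extra credit: 70.84 + 0 = 70.84
70.84 is ≥ 69 and < 91 → Proficient

Proficient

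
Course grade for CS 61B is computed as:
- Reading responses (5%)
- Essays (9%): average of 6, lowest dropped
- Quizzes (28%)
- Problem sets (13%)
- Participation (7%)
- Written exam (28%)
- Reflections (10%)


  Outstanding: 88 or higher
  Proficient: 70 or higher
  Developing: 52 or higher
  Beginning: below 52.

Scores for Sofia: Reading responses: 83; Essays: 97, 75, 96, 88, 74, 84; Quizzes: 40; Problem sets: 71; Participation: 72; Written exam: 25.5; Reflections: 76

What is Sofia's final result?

Developing

Essays: drop 74 → average of remaining 5 = 440/5 = 88
Weighted total:
  Reading responses 83 × 0.05 = 4.15
  Essays 88 × 0.09 = 7.92
  Quizzes 40 × 0.28 = 11.2
  Problem sets 71 × 0.13 = 9.23
  Participation 72 × 0.07 = 5.04
  Written exam 25.5 × 0.28 = 7.14
  Reflections 76 × 0.1 = 7.6
Sum = 52.28
52.28 is ≥ 52 and < 70 → Developing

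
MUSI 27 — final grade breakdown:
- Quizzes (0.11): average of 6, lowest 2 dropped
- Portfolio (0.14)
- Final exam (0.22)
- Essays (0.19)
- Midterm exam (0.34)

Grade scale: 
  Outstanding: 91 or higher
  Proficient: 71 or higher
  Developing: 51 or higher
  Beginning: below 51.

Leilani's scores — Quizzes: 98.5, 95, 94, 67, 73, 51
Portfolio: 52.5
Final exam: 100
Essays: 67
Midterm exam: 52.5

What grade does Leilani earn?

Quizzes: drop 51, 67 → average of remaining 4 = 360.5/4 = 90.125
Weighted total:
  Quizzes 90.125 × 0.11 = 9.91375
  Portfolio 52.5 × 0.14 = 7.35
  Final exam 100 × 0.22 = 22
  Essays 67 × 0.19 = 12.73
  Midterm exam 52.5 × 0.34 = 17.85
Sum = 69.84375
69.84375 is ≥ 51 and < 71 → Developing

Developing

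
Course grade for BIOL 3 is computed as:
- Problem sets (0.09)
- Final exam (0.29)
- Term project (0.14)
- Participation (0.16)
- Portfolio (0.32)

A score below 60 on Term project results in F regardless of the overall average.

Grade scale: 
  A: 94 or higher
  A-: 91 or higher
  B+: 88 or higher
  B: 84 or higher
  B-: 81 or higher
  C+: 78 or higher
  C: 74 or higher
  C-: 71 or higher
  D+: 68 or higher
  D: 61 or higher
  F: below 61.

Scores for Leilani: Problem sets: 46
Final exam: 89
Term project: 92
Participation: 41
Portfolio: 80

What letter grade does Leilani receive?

C

Term project score 92 ≥ 60: minimum met.
Weighted total:
  Problem sets 46 × 0.09 = 4.14
  Final exam 89 × 0.29 = 25.81
  Term project 92 × 0.14 = 12.88
  Participation 41 × 0.16 = 6.56
  Portfolio 80 × 0.32 = 25.6
Sum = 74.99
74.99 is ≥ 74 and < 78 → C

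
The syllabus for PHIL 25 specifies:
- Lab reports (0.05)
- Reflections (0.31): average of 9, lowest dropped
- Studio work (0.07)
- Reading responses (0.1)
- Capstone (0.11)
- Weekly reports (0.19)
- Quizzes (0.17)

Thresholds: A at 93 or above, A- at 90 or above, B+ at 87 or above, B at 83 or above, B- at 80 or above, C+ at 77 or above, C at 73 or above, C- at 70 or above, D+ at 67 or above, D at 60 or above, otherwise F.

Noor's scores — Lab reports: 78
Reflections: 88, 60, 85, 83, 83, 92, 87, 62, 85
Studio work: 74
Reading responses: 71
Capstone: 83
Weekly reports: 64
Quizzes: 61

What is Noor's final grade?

Reflections: drop 60 → average of remaining 8 = 665/8 = 83.125
Weighted total:
  Lab reports 78 × 0.05 = 3.9
  Reflections 83.125 × 0.31 = 25.76875
  Studio work 74 × 0.07 = 5.18
  Reading responses 71 × 0.1 = 7.1
  Capstone 83 × 0.11 = 9.13
  Weekly reports 64 × 0.19 = 12.16
  Quizzes 61 × 0.17 = 10.37
Sum = 73.60875
73.60875 is ≥ 73 and < 77 → C

C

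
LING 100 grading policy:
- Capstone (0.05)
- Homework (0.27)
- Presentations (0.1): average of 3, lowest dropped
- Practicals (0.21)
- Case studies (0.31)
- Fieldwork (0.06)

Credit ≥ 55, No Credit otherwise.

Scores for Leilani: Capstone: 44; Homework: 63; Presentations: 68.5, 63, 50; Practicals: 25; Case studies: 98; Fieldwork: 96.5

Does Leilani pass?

Presentations: drop 50 → average of remaining 2 = 131.5/2 = 65.75
Weighted total:
  Capstone 44 × 0.05 = 2.2
  Homework 63 × 0.27 = 17.01
  Presentations 65.75 × 0.1 = 6.575
  Practicals 25 × 0.21 = 5.25
  Case studies 98 × 0.31 = 30.38
  Fieldwork 96.5 × 0.06 = 5.79
Sum = 67.205
67.205 ≥ 55 → Credit

Credit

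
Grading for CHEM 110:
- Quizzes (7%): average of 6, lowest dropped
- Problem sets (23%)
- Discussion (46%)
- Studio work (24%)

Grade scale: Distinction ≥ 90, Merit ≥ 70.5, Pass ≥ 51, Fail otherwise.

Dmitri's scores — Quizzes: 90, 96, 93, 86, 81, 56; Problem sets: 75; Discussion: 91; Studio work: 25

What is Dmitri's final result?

Quizzes: drop 56 → average of remaining 5 = 446/5 = 89.2
Weighted total:
  Quizzes 89.2 × 0.07 = 6.244
  Problem sets 75 × 0.23 = 17.25
  Discussion 91 × 0.46 = 41.86
  Studio work 25 × 0.24 = 6
Sum = 71.354
71.354 is ≥ 70.5 and < 90 → Merit

Merit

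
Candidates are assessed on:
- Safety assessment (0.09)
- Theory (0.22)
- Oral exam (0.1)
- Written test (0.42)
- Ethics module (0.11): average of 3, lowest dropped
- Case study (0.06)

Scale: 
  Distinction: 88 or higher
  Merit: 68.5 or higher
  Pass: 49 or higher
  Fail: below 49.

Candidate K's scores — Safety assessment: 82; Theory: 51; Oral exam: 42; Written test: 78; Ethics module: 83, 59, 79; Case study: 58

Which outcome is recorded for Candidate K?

Ethics module: drop 59 → average of remaining 2 = 162/2 = 81
Weighted total:
  Safety assessment 82 × 0.09 = 7.38
  Theory 51 × 0.22 = 11.22
  Oral exam 42 × 0.1 = 4.2
  Written test 78 × 0.42 = 32.76
  Ethics module 81 × 0.11 = 8.91
  Case study 58 × 0.06 = 3.48
Sum = 67.95
67.95 is ≥ 49 and < 68.5 → Pass

Pass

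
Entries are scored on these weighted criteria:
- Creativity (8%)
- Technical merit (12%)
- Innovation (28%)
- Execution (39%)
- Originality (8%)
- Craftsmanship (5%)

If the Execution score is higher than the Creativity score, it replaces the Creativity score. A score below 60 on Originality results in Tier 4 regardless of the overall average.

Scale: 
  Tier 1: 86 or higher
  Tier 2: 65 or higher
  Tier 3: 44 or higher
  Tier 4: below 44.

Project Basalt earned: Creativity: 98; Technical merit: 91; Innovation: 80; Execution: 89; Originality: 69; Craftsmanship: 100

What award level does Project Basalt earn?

Execution (89) ≤ Creativity (98), so Creativity stays at 98.
Originality score 69 ≥ 60: minimum met.
Weighted total:
  Creativity 98 × 0.08 = 7.84
  Technical merit 91 × 0.12 = 10.92
  Innovation 80 × 0.28 = 22.4
  Execution 89 × 0.39 = 34.71
  Originality 69 × 0.08 = 5.52
  Craftsmanship 100 × 0.05 = 5
Sum = 86.39
86.39 ≥ 86 → Tier 1

Tier 1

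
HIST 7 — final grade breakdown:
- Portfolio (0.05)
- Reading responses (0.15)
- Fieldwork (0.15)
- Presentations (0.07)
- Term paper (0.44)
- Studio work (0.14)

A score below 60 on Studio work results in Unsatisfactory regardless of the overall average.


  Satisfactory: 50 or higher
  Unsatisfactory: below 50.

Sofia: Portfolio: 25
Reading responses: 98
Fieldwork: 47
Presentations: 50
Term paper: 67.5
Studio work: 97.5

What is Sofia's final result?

Studio work score 97.5 ≥ 60: minimum met.
Weighted total:
  Portfolio 25 × 0.05 = 1.25
  Reading responses 98 × 0.15 = 14.7
  Fieldwork 47 × 0.15 = 7.05
  Presentations 50 × 0.07 = 3.5
  Term paper 67.5 × 0.44 = 29.7
  Studio work 97.5 × 0.14 = 13.65
Sum = 69.85
69.85 ≥ 50 → Satisfactory

Satisfactory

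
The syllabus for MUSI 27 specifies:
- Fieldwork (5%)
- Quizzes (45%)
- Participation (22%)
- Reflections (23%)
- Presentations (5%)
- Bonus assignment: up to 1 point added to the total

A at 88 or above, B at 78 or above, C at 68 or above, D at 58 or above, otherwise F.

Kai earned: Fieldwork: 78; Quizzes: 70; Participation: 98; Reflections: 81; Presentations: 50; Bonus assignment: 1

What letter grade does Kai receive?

Weighted total:
  Fieldwork 78 × 0.05 = 3.9
  Quizzes 70 × 0.45 = 31.5
  Participation 98 × 0.22 = 21.56
  Reflections 81 × 0.23 = 18.63
  Presentations 50 × 0.05 = 2.5
Sum = 78.09
Bonus assignment: 78.09 + 1 = 79.09
79.09 is ≥ 78 and < 88 → B

B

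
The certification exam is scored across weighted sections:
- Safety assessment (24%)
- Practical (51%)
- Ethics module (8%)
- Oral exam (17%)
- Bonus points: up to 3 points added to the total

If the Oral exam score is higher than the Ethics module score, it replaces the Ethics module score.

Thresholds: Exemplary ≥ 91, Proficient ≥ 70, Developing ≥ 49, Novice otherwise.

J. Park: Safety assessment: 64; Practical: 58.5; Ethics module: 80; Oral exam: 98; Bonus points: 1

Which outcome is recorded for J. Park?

Proficient

Oral exam (98) > Ethics module (80), so Ethics module counts as 98.
Weighted total:
  Safety assessment 64 × 0.24 = 15.36
  Practical 58.5 × 0.51 = 29.835
  Ethics module 98 × 0.08 = 7.84
  Oral exam 98 × 0.17 = 16.66
Sum = 69.695
Bonus points: 69.695 + 1 = 70.695
70.695 is ≥ 70 and < 91 → Proficient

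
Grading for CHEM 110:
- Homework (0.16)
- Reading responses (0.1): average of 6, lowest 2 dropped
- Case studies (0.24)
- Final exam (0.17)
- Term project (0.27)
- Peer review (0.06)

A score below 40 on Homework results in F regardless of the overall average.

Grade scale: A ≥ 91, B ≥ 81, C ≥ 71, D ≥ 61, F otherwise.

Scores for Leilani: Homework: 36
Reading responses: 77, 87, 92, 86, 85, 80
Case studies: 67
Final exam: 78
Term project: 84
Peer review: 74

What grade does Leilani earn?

F

Reading responses: drop 77, 80 → average of remaining 4 = 350/4 = 87.5
Homework score 36 < 40: minimum not met.
Weighted total:
  Homework 36 × 0.16 = 5.76
  Reading responses 87.5 × 0.1 = 8.75
  Case studies 67 × 0.24 = 16.08
  Final exam 78 × 0.17 = 13.26
  Term project 84 × 0.27 = 22.68
  Peer review 74 × 0.06 = 4.44
Sum = 70.97
Because the Homework minimum was not met, the result is F.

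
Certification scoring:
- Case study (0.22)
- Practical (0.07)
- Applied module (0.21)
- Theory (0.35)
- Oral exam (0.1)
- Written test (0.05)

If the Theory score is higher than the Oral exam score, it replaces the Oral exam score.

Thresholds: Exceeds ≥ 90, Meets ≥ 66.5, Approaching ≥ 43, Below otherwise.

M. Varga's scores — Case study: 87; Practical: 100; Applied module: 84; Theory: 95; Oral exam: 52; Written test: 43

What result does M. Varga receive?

Meets

Theory (95) > Oral exam (52), so Oral exam counts as 95.
Weighted total:
  Case study 87 × 0.22 = 19.14
  Practical 100 × 0.07 = 7
  Applied module 84 × 0.21 = 17.64
  Theory 95 × 0.35 = 33.25
  Oral exam 95 × 0.1 = 9.5
  Written test 43 × 0.05 = 2.15
Sum = 88.68
88.68 is ≥ 66.5 and < 90 → Meets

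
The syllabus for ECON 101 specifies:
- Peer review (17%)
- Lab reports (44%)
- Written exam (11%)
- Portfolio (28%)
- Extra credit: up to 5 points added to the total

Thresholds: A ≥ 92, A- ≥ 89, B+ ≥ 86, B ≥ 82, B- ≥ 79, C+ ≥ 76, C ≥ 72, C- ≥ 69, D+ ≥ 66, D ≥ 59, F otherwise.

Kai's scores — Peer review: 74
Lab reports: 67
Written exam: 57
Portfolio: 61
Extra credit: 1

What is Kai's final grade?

Weighted total:
  Peer review 74 × 0.17 = 12.58
  Lab reports 67 × 0.44 = 29.48
  Written exam 57 × 0.11 = 6.27
  Portfolio 61 × 0.28 = 17.08
Sum = 65.41
Extra credit: 65.41 + 1 = 66.41
66.41 is ≥ 66 and < 69 → D+

D+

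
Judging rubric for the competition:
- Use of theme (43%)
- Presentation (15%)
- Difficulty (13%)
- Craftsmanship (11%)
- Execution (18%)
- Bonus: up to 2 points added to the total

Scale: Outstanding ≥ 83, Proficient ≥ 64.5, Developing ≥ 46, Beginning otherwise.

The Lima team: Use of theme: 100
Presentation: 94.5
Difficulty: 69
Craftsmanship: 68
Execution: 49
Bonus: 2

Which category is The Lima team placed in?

Weighted total:
  Use of theme 100 × 0.43 = 43
  Presentation 94.5 × 0.15 = 14.175
  Difficulty 69 × 0.13 = 8.97
  Craftsmanship 68 × 0.11 = 7.48
  Execution 49 × 0.18 = 8.82
Sum = 82.445
Bonus: 82.445 + 2 = 84.445
84.445 ≥ 83 → Outstanding

Outstanding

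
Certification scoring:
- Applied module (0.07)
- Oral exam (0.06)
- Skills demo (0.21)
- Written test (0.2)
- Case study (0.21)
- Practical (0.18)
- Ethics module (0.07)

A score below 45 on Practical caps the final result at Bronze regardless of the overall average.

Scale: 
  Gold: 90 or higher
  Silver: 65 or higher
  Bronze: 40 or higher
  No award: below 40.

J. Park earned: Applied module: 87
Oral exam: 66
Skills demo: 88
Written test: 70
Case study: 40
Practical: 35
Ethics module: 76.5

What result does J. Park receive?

Bronze

Practical score 35 < 45: minimum not met.
Weighted total:
  Applied module 87 × 0.07 = 6.09
  Oral exam 66 × 0.06 = 3.96
  Skills demo 88 × 0.21 = 18.48
  Written test 70 × 0.2 = 14
  Case study 40 × 0.21 = 8.4
  Practical 35 × 0.18 = 6.3
  Ethics module 76.5 × 0.07 = 5.355
Sum = 62.585
62.585 would be Bronze; cap at Bronze applies → Bronze.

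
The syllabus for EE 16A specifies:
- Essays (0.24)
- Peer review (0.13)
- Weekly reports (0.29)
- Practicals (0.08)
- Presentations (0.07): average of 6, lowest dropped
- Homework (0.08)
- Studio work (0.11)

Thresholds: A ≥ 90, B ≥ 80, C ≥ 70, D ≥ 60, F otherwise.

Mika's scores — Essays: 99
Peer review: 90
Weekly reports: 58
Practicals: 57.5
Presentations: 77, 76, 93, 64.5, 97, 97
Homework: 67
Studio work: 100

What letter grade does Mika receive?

Presentations: drop 64.5 → average of remaining 5 = 440/5 = 88
Weighted total:
  Essays 99 × 0.24 = 23.76
  Peer review 90 × 0.13 = 11.7
  Weekly reports 58 × 0.29 = 16.82
  Practicals 57.5 × 0.08 = 4.6
  Presentations 88 × 0.07 = 6.16
  Homework 67 × 0.08 = 5.36
  Studio work 100 × 0.11 = 11
Sum = 79.4
79.4 is ≥ 70 and < 80 → C

C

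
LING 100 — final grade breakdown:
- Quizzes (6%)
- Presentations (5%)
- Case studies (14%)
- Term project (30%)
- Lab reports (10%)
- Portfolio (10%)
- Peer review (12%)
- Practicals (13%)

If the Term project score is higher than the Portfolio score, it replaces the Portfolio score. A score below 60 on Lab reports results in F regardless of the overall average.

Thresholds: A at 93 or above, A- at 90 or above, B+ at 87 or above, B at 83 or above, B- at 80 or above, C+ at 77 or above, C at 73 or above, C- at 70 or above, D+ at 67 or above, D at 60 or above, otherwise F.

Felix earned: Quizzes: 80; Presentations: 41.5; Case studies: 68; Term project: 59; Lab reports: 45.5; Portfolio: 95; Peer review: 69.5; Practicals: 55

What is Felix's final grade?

F

Term project (59) ≤ Portfolio (95), so Portfolio stays at 95.
Lab reports score 45.5 < 60: minimum not met.
Weighted total:
  Quizzes 80 × 0.06 = 4.8
  Presentations 41.5 × 0.05 = 2.075
  Case studies 68 × 0.14 = 9.52
  Term project 59 × 0.3 = 17.7
  Lab reports 45.5 × 0.1 = 4.55
  Portfolio 95 × 0.1 = 9.5
  Peer review 69.5 × 0.12 = 8.34
  Practicals 55 × 0.13 = 7.15
Sum = 63.635
Because the Lab reports minimum was not met, the result is F.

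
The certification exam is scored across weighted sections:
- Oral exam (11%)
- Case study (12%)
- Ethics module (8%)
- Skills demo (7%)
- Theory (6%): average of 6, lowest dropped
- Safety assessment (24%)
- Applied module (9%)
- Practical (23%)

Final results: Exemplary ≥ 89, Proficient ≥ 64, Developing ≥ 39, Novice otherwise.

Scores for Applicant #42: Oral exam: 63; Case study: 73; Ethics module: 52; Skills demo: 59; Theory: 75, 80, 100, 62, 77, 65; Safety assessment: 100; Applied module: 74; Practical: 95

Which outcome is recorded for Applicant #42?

Theory: drop 62 → average of remaining 5 = 397/5 = 79.4
Weighted total:
  Oral exam 63 × 0.11 = 6.93
  Case study 73 × 0.12 = 8.76
  Ethics module 52 × 0.08 = 4.16
  Skills demo 59 × 0.07 = 4.13
  Theory 79.4 × 0.06 = 4.764
  Safety assessment 100 × 0.24 = 24
  Applied module 74 × 0.09 = 6.66
  Practical 95 × 0.23 = 21.85
Sum = 81.254
81.254 is ≥ 64 and < 89 → Proficient

Proficient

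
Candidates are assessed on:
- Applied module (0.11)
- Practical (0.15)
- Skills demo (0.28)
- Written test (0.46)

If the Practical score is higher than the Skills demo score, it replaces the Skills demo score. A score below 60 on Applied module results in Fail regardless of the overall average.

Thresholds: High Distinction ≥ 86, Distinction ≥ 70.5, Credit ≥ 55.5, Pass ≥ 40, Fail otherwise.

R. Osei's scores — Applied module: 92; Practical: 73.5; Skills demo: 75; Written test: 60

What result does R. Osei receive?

Practical (73.5) ≤ Skills demo (75), so Skills demo stays at 75.
Applied module score 92 ≥ 60: minimum met.
Weighted total:
  Applied module 92 × 0.11 = 10.12
  Practical 73.5 × 0.15 = 11.025
  Skills demo 75 × 0.28 = 21
  Written test 60 × 0.46 = 27.6
Sum = 69.745
69.745 is ≥ 55.5 and < 70.5 → Credit

Credit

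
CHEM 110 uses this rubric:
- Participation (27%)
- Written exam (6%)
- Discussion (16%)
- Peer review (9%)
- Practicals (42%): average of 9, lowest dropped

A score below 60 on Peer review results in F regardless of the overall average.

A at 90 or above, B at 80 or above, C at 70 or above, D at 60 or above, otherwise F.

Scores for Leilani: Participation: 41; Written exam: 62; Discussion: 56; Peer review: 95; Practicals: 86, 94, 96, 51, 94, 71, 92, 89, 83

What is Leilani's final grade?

Practicals: drop 51 → average of remaining 8 = 705/8 = 88.125
Peer review score 95 ≥ 60: minimum met.
Weighted total:
  Participation 41 × 0.27 = 11.07
  Written exam 62 × 0.06 = 3.72
  Discussion 56 × 0.16 = 8.96
  Peer review 95 × 0.09 = 8.55
  Practicals 88.125 × 0.42 = 37.0125
Sum = 69.3125
69.3125 is ≥ 60 and < 70 → D

D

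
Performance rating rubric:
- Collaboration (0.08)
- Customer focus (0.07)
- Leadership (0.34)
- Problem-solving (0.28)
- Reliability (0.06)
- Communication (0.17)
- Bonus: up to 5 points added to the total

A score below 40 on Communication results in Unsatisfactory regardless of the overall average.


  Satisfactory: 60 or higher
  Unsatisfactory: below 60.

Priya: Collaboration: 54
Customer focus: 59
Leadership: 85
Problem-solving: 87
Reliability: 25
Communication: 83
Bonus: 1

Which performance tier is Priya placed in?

Satisfactory

Communication score 83 ≥ 40: minimum met.
Weighted total:
  Collaboration 54 × 0.08 = 4.32
  Customer focus 59 × 0.07 = 4.13
  Leadership 85 × 0.34 = 28.9
  Problem-solving 87 × 0.28 = 24.36
  Reliability 25 × 0.06 = 1.5
  Communication 83 × 0.17 = 14.11
Sum = 77.32
Bonus: 77.32 + 1 = 78.32
78.32 ≥ 60 → Satisfactory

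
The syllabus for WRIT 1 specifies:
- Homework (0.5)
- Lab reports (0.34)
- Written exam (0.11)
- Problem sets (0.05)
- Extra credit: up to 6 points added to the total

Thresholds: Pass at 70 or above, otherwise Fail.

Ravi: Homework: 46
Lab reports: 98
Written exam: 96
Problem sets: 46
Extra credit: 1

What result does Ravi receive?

Weighted total:
  Homework 46 × 0.5 = 23
  Lab reports 98 × 0.34 = 33.32
  Written exam 96 × 0.11 = 10.56
  Problem sets 46 × 0.05 = 2.3
Sum = 69.18
Extra credit: 69.18 + 1 = 70.18
70.18 ≥ 70 → Pass

Pass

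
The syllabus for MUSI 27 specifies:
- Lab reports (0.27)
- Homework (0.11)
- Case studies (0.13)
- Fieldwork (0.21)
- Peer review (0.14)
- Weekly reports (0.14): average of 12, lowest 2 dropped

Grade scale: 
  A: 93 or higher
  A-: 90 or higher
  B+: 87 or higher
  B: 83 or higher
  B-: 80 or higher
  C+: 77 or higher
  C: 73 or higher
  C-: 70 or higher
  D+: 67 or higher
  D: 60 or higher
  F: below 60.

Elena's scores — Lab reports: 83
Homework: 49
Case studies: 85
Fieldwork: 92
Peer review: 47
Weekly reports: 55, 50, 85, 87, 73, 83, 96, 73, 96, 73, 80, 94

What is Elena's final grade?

Weekly reports: drop 50, 55 → average of remaining 10 = 840/10 = 84
Weighted total:
  Lab reports 83 × 0.27 = 22.41
  Homework 49 × 0.11 = 5.39
  Case studies 85 × 0.13 = 11.05
  Fieldwork 92 × 0.21 = 19.32
  Peer review 47 × 0.14 = 6.58
  Weekly reports 84 × 0.14 = 11.76
Sum = 76.51
76.51 is ≥ 73 and < 77 → C

C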